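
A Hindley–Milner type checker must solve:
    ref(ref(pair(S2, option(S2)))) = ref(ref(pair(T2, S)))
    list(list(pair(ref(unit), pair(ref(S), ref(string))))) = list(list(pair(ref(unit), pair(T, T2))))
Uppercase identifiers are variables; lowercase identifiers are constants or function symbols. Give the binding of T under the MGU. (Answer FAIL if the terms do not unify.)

Decompose ref/1: ref(pair(S2, option(S2))) = ref(pair(T2, S)).
Decompose ref/1: pair(S2, option(S2)) = pair(T2, S).
Decompose pair/2: S2 = T2,  option(S2) = S.
Bind S2 := T2; substituting into the one remaining equation that mentions S2 gives: option(T2) = S.
Bind S := option(T2); substituting into the remaining equation gives: list(list(pair(ref(unit), pair(ref(option(T2)), ref(string))))) = list(list(pair(ref(unit), pair(T, T2)))).
Decompose list/1: list(pair(ref(unit), pair(ref(option(T2)), ref(string)))) = list(pair(ref(unit), pair(T, T2))).
Decompose list/1: pair(ref(unit), pair(ref(option(T2)), ref(string))) = pair(ref(unit), pair(T, T2)).
Decompose pair/2: ref(unit) = ref(unit),  pair(ref(option(T2)), ref(string)) = pair(T, T2).
Delete trivial equation ref(unit) = ref(unit).
Decompose pair/2: ref(option(T2)) = T,  ref(string) = T2.
Bind T := ref(option(T2)); no other remaining equation mentions T.
Bind T2 := ref(string). Substituting into the earlier bindings gives S2 := ref(string), S := option(ref(string)), T := ref(option(ref(string))).
MGU = { S2 := ref(string), S := option(ref(string)), T := ref(option(ref(string))), T2 := ref(string) }, so T := ref(option(ref(string))).

ref(option(ref(string)))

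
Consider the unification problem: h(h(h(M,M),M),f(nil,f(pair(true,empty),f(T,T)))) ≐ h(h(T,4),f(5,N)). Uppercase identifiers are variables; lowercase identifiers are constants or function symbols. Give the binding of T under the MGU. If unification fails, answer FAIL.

FAIL

Decompose h/2: h(h(M,M),M) ≐ h(T,4),  f(nil,f(pair(true,empty),f(T,T))) ≐ f(5,N).
Decompose h/2: h(M,M) ≐ T,  M ≐ 4.
Bind T := h(M,M); substituting into the one remaining equation that mentions T gives: f(nil,f(pair(true,empty),f(h(M,M),h(M,M)))) ≐ f(5,N).
Bind M := 4; substituting into the remaining equation gives: f(nil,f(pair(true,empty),f(h(4,4),h(4,4)))) ≐ f(5,N). Substituting into the earlier binding gives T := h(4,4).
Decompose f/2: nil ≐ 5,  f(pair(true,empty),f(h(4,4),h(4,4))) ≐ N.
Clash: constants nil and 5 differ; no unifier exists.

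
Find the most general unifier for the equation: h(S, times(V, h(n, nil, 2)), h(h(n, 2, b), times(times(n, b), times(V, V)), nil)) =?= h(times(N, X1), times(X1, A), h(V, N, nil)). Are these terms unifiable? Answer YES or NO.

YES

Decompose h/3: S =?= times(N, X1),  times(V, h(n, nil, 2)) =?= times(X1, A),  h(h(n, 2, b), times(times(n, b), times(V, V)), nil) =?= h(V, N, nil).
Bind S := times(N, X1); no other remaining equation mentions S.
Decompose times/2: V =?= X1,  h(n, nil, 2) =?= A.
Bind V := X1; substituting into the one remaining equation that mentions V gives: h(h(n, 2, b), times(times(n, b), times(X1, X1)), nil) =?= h(X1, N, nil).
Bind A := h(n, nil, 2); no other remaining equation mentions A.
Decompose h/3: h(n, 2, b) =?= X1,  times(times(n, b), times(X1, X1)) =?= N,  nil =?= nil.
Bind X1 := h(n, 2, b); substituting into the one remaining equation that mentions X1 gives: times(times(n, b), times(h(n, 2, b), h(n, 2, b))) =?= N. Substituting into the earlier bindings gives S := times(N, h(n, 2, b)), V := h(n, 2, b).
Bind N := times(times(n, b), times(h(n, 2, b), h(n, 2, b))); no other remaining equation mentions N. Substituting into the earlier binding gives S := times(times(times(n, b), times(h(n, 2, b), h(n, 2, b))), h(n, 2, b)).
Delete trivial equation nil =?= nil.
No equations remain and no clash or occurs-check failure arose, so a unifier exists.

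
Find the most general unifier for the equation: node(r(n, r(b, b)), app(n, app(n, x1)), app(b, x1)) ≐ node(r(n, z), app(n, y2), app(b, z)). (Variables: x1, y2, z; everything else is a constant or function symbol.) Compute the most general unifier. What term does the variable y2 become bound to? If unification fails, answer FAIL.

Decompose node/3: r(n, r(b, b)) ≐ r(n, z),  app(n, app(n, x1)) ≐ app(n, y2),  app(b, x1) ≐ app(b, z).
Decompose r/2: n ≐ n,  r(b, b) ≐ z.
Delete trivial equation n ≐ n.
Bind z := r(b, b); substituting into the one remaining equation that mentions z gives: app(b, x1) ≐ app(b, r(b, b)).
Decompose app/2: n ≐ n,  app(n, x1) ≐ y2.
Delete trivial equation n ≐ n.
Bind y2 := app(n, x1); no other remaining equation mentions y2.
Decompose app/2: b ≐ b,  x1 ≐ r(b, b).
Delete trivial equation b ≐ b.
Bind x1 := r(b, b). Substituting into the earlier binding gives y2 := app(n, r(b, b)).
MGU = { z := r(b, b), y2 := app(n, r(b, b)), x1 := r(b, b) }, so y2 := app(n, r(b, b)).

app(n, r(b, b))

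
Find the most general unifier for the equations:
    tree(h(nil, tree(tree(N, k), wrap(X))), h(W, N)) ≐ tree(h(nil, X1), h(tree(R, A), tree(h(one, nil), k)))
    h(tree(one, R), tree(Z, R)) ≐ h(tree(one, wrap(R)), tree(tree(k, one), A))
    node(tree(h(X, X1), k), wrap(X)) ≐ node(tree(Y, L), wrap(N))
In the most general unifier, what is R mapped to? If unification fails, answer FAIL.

FAIL

Decompose tree/2: h(nil, tree(tree(N, k), wrap(X))) ≐ h(nil, X1),  h(W, N) ≐ h(tree(R, A), tree(h(one, nil), k)).
Decompose h/2: nil ≐ nil,  tree(tree(N, k), wrap(X)) ≐ X1.
Delete trivial equation nil ≐ nil.
Bind X1 := tree(tree(N, k), wrap(X)); substituting into the one remaining equation that mentions X1 gives: node(tree(h(X, tree(tree(N, k), wrap(X))), k), wrap(X)) ≐ node(tree(Y, L), wrap(N)).
Decompose h/2: W ≐ tree(R, A),  N ≐ tree(h(one, nil), k).
Bind W := tree(R, A); no other remaining equation mentions W.
Bind N := tree(h(one, nil), k); substituting into the one remaining equation that mentions N gives: node(tree(h(X, tree(tree(tree(h(one, nil), k), k), wrap(X))), k), wrap(X)) ≐ node(tree(Y, L), wrap(tree(h(one, nil), k))). Substituting into the earlier binding gives X1 := tree(tree(tree(h(one, nil), k), k), wrap(X)).
Decompose h/2: tree(one, R) ≐ tree(one, wrap(R)),  tree(Z, R) ≐ tree(tree(k, one), A).
Decompose tree/2: one ≐ one,  R ≐ wrap(R).
Delete trivial equation one ≐ one.
Occurs check fails: R occurs in wrap(R); the equation R ≐ wrap(R) has no finite solution.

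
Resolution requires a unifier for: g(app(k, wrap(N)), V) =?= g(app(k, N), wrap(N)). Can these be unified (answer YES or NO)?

Decompose g/2: app(k, wrap(N)) =?= app(k, N),  V =?= wrap(N).
Decompose app/2: k =?= k,  wrap(N) =?= N.
Delete trivial equation k =?= k.
Occurs check fails: N occurs in wrap(N); the equation N =?= wrap(N) has no finite solution.

NO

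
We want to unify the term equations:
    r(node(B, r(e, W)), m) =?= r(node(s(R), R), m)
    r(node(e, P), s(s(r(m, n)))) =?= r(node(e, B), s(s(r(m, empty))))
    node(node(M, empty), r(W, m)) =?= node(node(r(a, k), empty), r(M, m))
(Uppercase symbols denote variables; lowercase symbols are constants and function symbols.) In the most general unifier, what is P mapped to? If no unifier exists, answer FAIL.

FAIL

Decompose r/2: node(B, r(e, W)) =?= node(s(R), R),  m =?= m.
Decompose node/2: B =?= s(R),  r(e, W) =?= R.
Bind B := s(R); substituting into the one remaining equation that mentions B gives: r(node(e, P), s(s(r(m, n)))) =?= r(node(e, s(R)), s(s(r(m, empty)))).
Bind R := r(e, W); substituting into the one remaining equation that mentions R gives: r(node(e, P), s(s(r(m, n)))) =?= r(node(e, s(r(e, W))), s(s(r(m, empty)))). Substituting into the earlier binding gives B := s(r(e, W)).
Delete trivial equation m =?= m.
Decompose r/2: node(e, P) =?= node(e, s(r(e, W))),  s(s(r(m, n))) =?= s(s(r(m, empty))).
Decompose node/2: e =?= e,  P =?= s(r(e, W)).
Delete trivial equation e =?= e.
Bind P := s(r(e, W)); no other remaining equation mentions P.
Decompose s/1: s(r(m, n)) =?= s(r(m, empty)).
Decompose s/1: r(m, n) =?= r(m, empty).
Decompose r/2: m =?= m,  n =?= empty.
Delete trivial equation m =?= m.
Clash: constants n and empty differ; no unifier exists.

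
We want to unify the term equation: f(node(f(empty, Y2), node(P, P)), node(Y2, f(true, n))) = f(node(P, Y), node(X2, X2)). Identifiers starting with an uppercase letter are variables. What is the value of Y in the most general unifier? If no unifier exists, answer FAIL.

node(f(empty, f(true, n)), f(empty, f(true, n)))

Decompose f/2: node(f(empty, Y2), node(P, P)) = node(P, Y),  node(Y2, f(true, n)) = node(X2, X2).
Decompose node/2: f(empty, Y2) = P,  node(P, P) = Y.
Bind P := f(empty, Y2); substituting into the one remaining equation that mentions P gives: node(f(empty, Y2), f(empty, Y2)) = Y.
Bind Y := node(f(empty, Y2), f(empty, Y2)); no other remaining equation mentions Y.
Decompose node/2: Y2 = X2,  f(true, n) = X2.
Bind Y2 := X2; no other remaining equation mentions Y2. Substituting into the earlier bindings gives P := f(empty, X2), Y := node(f(empty, X2), f(empty, X2)).
Bind X2 := f(true, n). Substituting into the earlier bindings gives P := f(empty, f(true, n)), Y := node(f(empty, f(true, n)), f(empty, f(true, n))), Y2 := f(true, n).
MGU = { P := f(empty, f(true, n)), Y := node(f(empty, f(true, n)), f(empty, f(true, n))), Y2 := f(true, n), X2 := f(true, n) }, so Y := node(f(empty, f(true, n)), f(empty, f(true, n))).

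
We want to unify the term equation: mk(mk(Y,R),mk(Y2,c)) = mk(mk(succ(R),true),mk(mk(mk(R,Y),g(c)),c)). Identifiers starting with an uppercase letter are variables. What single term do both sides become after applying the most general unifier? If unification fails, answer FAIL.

Decompose mk/2: mk(Y,R) = mk(succ(R),true),  mk(Y2,c) = mk(mk(mk(R,Y),g(c)),c).
Decompose mk/2: Y = succ(R),  R = true.
Bind Y := succ(R); substituting into the one remaining equation that mentions Y gives: mk(Y2,c) = mk(mk(mk(R,succ(R)),g(c)),c).
Bind R := true; substituting into the remaining equation gives: mk(Y2,c) = mk(mk(mk(true,succ(true)),g(c)),c). Substituting into the earlier binding gives Y := succ(true).
Decompose mk/2: Y2 = mk(mk(true,succ(true)),g(c)),  c = c.
Bind Y2 := mk(mk(true,succ(true)),g(c)); no other remaining equation mentions Y2.
Delete trivial equation c = c.
Applying the MGU to either side gives mk(mk(succ(true),true),mk(mk(mk(true,succ(true)),g(c)),c)).

mk(mk(succ(true),true),mk(mk(mk(true,succ(true)),g(c)),c))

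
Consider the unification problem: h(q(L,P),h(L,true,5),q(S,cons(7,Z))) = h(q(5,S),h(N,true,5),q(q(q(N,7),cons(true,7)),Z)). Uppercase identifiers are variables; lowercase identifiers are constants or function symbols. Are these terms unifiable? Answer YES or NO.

NO

Decompose h/3: q(L,P) = q(5,S),  h(L,true,5) = h(N,true,5),  q(S,cons(7,Z)) = q(q(q(N,7),cons(true,7)),Z).
Decompose q/2: L = 5,  P = S.
Bind L := 5; substituting into the one remaining equation that mentions L gives: h(5,true,5) = h(N,true,5).
Bind P := S; no other remaining equation mentions P.
Decompose h/3: 5 = N,  true = true,  5 = 5.
Bind N := 5; substituting into the one remaining equation that mentions N gives: q(S,cons(7,Z)) = q(q(q(5,7),cons(true,7)),Z).
Delete trivial equation true = true.
Delete trivial equation 5 = 5.
Decompose q/2: S = q(q(5,7),cons(true,7)),  cons(7,Z) = Z.
Bind S := q(q(5,7),cons(true,7)); no other remaining equation mentions S. Substituting into the earlier binding gives P := q(q(5,7),cons(true,7)).
Occurs check fails: Z occurs in cons(7,Z); the equation Z = cons(7,Z) has no finite solution.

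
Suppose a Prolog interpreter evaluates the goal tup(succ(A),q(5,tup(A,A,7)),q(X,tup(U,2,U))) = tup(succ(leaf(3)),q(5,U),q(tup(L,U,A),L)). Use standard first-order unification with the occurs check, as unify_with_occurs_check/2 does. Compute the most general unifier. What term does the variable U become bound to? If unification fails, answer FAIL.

Decompose tup/3: succ(A) = succ(leaf(3)),  q(5,tup(A,A,7)) = q(5,U),  q(X,tup(U,2,U)) = q(tup(L,U,A),L).
Decompose succ/1: A = leaf(3).
Bind A := leaf(3); substituting into the remaining equations gives: q(5,tup(leaf(3),leaf(3),7)) = q(5,U),  q(X,tup(U,2,U)) = q(tup(L,U,leaf(3)),L).
Decompose q/2: 5 = 5,  tup(leaf(3),leaf(3),7) = U.
Delete trivial equation 5 = 5.
Bind U := tup(leaf(3),leaf(3),7); substituting into the remaining equation gives: q(X,tup(tup(leaf(3),leaf(3),7),2,tup(leaf(3),leaf(3),7))) = q(tup(L,tup(leaf(3),leaf(3),7),leaf(3)),L).
Decompose q/2: X = tup(L,tup(leaf(3),leaf(3),7),leaf(3)),  tup(tup(leaf(3),leaf(3),7),2,tup(leaf(3),leaf(3),7)) = L.
Bind X := tup(L,tup(leaf(3),leaf(3),7),leaf(3)); no other remaining equation mentions X.
Bind L := tup(tup(leaf(3),leaf(3),7),2,tup(leaf(3),leaf(3),7)). Substituting into the earlier binding gives X := tup(tup(tup(leaf(3),leaf(3),7),2,tup(leaf(3),leaf(3),7)),tup(leaf(3),leaf(3),7),leaf(3)).
MGU = { A = leaf(3), U = tup(leaf(3),leaf(3),7), X = tup(tup(tup(leaf(3),leaf(3),7),2,tup(leaf(3),leaf(3),7)),tup(leaf(3),leaf(3),7),leaf(3)), L = tup(tup(leaf(3),leaf(3),7),2,tup(leaf(3),leaf(3),7)) }, so U = tup(leaf(3),leaf(3),7).

tup(leaf(3),leaf(3),7)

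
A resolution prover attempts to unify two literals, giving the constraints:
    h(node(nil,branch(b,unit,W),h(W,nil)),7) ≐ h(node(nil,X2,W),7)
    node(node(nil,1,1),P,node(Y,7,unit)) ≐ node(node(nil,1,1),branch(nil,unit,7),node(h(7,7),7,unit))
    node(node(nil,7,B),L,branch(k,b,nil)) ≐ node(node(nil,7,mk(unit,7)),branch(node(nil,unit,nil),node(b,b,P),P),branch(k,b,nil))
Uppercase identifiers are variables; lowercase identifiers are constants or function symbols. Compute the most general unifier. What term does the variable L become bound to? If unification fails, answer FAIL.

FAIL

Decompose h/2: node(nil,branch(b,unit,W),h(W,nil)) ≐ node(nil,X2,W),  7 ≐ 7.
Decompose node/3: nil ≐ nil,  branch(b,unit,W) ≐ X2,  h(W,nil) ≐ W.
Delete trivial equation nil ≐ nil.
Bind X2 := branch(b,unit,W); no other remaining equation mentions X2.
Occurs check fails: W occurs in h(W,nil); the equation W ≐ h(W,nil) has no finite solution.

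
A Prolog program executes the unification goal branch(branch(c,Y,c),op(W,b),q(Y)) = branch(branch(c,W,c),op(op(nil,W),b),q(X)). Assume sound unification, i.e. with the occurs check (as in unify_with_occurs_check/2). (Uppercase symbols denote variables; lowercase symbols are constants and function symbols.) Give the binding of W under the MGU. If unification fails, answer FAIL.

Decompose branch/3: branch(c,Y,c) = branch(c,W,c),  op(W,b) = op(op(nil,W),b),  q(Y) = q(X).
Decompose branch/3: c = c,  Y = W,  c = c.
Delete trivial equation c = c.
Bind Y := W; substituting into the one remaining equation that mentions Y gives: q(W) = q(X).
Delete trivial equation c = c.
Decompose op/2: W = op(nil,W),  b = b.
Occurs check fails: W occurs in op(nil,W); the equation W = op(nil,W) has no finite solution.

FAIL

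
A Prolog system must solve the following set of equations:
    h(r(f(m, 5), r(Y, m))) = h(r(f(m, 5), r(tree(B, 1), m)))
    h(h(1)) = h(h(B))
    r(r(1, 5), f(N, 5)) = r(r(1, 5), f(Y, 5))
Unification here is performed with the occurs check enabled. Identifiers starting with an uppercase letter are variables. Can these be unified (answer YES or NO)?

YES

Decompose h/1: r(f(m, 5), r(Y, m)) = r(f(m, 5), r(tree(B, 1), m)).
Decompose r/2: f(m, 5) = f(m, 5),  r(Y, m) = r(tree(B, 1), m).
Delete trivial equation f(m, 5) = f(m, 5).
Decompose r/2: Y = tree(B, 1),  m = m.
Bind Y := tree(B, 1); substituting into the one remaining equation that mentions Y gives: r(r(1, 5), f(N, 5)) = r(r(1, 5), f(tree(B, 1), 5)).
Delete trivial equation m = m.
Decompose h/1: h(1) = h(B).
Decompose h/1: 1 = B.
Bind B := 1; substituting into the remaining equation gives: r(r(1, 5), f(N, 5)) = r(r(1, 5), f(tree(1, 1), 5)). Substituting into the earlier binding gives Y := tree(1, 1).
Decompose r/2: r(1, 5) = r(1, 5),  f(N, 5) = f(tree(1, 1), 5).
Delete trivial equation r(1, 5) = r(1, 5).
Decompose f/2: N = tree(1, 1),  5 = 5.
Bind N := tree(1, 1); no other remaining equation mentions N.
Delete trivial equation 5 = 5.
No equations remain and no clash or occurs-check failure arose, so a unifier exists.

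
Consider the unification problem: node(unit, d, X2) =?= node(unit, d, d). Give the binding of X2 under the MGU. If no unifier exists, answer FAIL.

d

Decompose node/3: unit =?= unit,  d =?= d,  X2 =?= d.
Delete trivial equation unit =?= unit.
Delete trivial equation d =?= d.
Bind X2 := d.
MGU = { X2 := d }, so X2 := d.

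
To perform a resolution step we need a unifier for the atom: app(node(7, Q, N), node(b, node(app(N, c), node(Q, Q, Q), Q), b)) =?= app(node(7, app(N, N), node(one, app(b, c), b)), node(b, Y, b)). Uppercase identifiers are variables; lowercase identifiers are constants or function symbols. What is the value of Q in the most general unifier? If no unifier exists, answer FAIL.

Decompose app/2: node(7, Q, N) =?= node(7, app(N, N), node(one, app(b, c), b)),  node(b, node(app(N, c), node(Q, Q, Q), Q), b) =?= node(b, Y, b).
Decompose node/3: 7 =?= 7,  Q =?= app(N, N),  N =?= node(one, app(b, c), b).
Delete trivial equation 7 =?= 7.
Bind Q := app(N, N); substituting into the one remaining equation that mentions Q gives: node(b, node(app(N, c), node(app(N, N), app(N, N), app(N, N)), app(N, N)), b) =?= node(b, Y, b).
Bind N := node(one, app(b, c), b); substituting into the remaining equation gives: node(b, node(app(node(one, app(b, c), b), c), node(app(node(one, app(b, c), b), node(one, app(b, c), b)), app(node(one, app(b, c), b), node(one, app(b, c), b)), app(node(one, app(b, c), b), node(one, app(b, c), b))), app(node(one, app(b, c), b), node(one, app(b, c), b))), b) =?= node(b, Y, b). Substituting into the earlier binding gives Q := app(node(one, app(b, c), b), node(one, app(b, c), b)).
Decompose node/3: b =?= b,  node(app(node(one, app(b, c), b), c), node(app(node(one, app(b, c), b), node(one, app(b, c), b)), app(node(one, app(b, c), b), node(one, app(b, c), b)), app(node(one, app(b, c), b), node(one, app(b, c), b))), app(node(one, app(b, c), b), node(one, app(b, c), b))) =?= Y,  b =?= b.
Delete trivial equation b =?= b.
Bind Y := node(app(node(one, app(b, c), b), c), node(app(node(one, app(b, c), b), node(one, app(b, c), b)), app(node(one, app(b, c), b), node(one, app(b, c), b)), app(node(one, app(b, c), b), node(one, app(b, c), b))), app(node(one, app(b, c), b), node(one, app(b, c), b))); no other remaining equation mentions Y.
Delete trivial equation b =?= b.
MGU = { Q -> app(node(one, app(b, c), b), node(one, app(b, c), b)), N -> node(one, app(b, c), b), Y -> node(app(node(one, app(b, c), b), c), node(app(node(one, app(b, c), b), node(one, app(b, c), b)), app(node(one, app(b, c), b), node(one, app(b, c), b)), app(node(one, app(b, c), b), node(one, app(b, c), b))), app(node(one, app(b, c), b), node(one, app(b, c), b))) }, so Q -> app(node(one, app(b, c), b), node(one, app(b, c), b)).

app(node(one, app(b, c), b), node(one, app(b, c), b))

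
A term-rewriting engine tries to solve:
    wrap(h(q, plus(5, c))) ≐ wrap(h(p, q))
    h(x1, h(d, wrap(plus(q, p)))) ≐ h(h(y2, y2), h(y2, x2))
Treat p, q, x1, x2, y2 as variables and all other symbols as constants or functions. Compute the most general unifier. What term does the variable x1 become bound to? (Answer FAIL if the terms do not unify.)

h(d, d)

Decompose wrap/1: h(q, plus(5, c)) ≐ h(p, q).
Decompose h/2: q ≐ p,  plus(5, c) ≐ q.
Bind q := p; substituting into the remaining equations gives: plus(5, c) ≐ p,  h(x1, h(d, wrap(plus(p, p)))) ≐ h(h(y2, y2), h(y2, x2)).
Bind p := plus(5, c); substituting into the remaining equation gives: h(x1, h(d, wrap(plus(plus(5, c), plus(5, c))))) ≐ h(h(y2, y2), h(y2, x2)). Substituting into the earlier binding gives q := plus(5, c).
Decompose h/2: x1 ≐ h(y2, y2),  h(d, wrap(plus(plus(5, c), plus(5, c)))) ≐ h(y2, x2).
Bind x1 := h(y2, y2); no other remaining equation mentions x1.
Decompose h/2: d ≐ y2,  wrap(plus(plus(5, c), plus(5, c))) ≐ x2.
Bind y2 := d; no other remaining equation mentions y2. Substituting into the earlier binding gives x1 := h(d, d).
Bind x2 := wrap(plus(plus(5, c), plus(5, c))).
MGU = { q ↦ plus(5, c), p ↦ plus(5, c), x1 ↦ h(d, d), y2 ↦ d, x2 ↦ wrap(plus(plus(5, c), plus(5, c))) }, so x1 ↦ h(d, d).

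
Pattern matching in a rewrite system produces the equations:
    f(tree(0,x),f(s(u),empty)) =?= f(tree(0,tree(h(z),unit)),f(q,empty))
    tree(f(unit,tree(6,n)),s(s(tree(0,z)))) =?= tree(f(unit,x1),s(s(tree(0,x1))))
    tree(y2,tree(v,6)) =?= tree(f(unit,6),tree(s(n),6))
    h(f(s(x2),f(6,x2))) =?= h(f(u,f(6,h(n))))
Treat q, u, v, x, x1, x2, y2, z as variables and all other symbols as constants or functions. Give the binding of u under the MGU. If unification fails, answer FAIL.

Decompose f/2: tree(0,x) =?= tree(0,tree(h(z),unit)),  f(s(u),empty) =?= f(q,empty).
Decompose tree/2: 0 =?= 0,  x =?= tree(h(z),unit).
Delete trivial equation 0 =?= 0.
Bind x := tree(h(z),unit); no other remaining equation mentions x.
Decompose f/2: s(u) =?= q,  empty =?= empty.
Bind q := s(u); no other remaining equation mentions q.
Delete trivial equation empty =?= empty.
Decompose tree/2: f(unit,tree(6,n)) =?= f(unit,x1),  s(s(tree(0,z))) =?= s(s(tree(0,x1))).
Decompose f/2: unit =?= unit,  tree(6,n) =?= x1.
Delete trivial equation unit =?= unit.
Bind x1 := tree(6,n); substituting into the one remaining equation that mentions x1 gives: s(s(tree(0,z))) =?= s(s(tree(0,tree(6,n)))).
Decompose s/1: s(tree(0,z)) =?= s(tree(0,tree(6,n))).
Decompose s/1: tree(0,z) =?= tree(0,tree(6,n)).
Decompose tree/2: 0 =?= 0,  z =?= tree(6,n).
Delete trivial equation 0 =?= 0.
Bind z := tree(6,n); no other remaining equation mentions z. Substituting into the earlier binding gives x := tree(h(tree(6,n)),unit).
Decompose tree/2: y2 =?= f(unit,6),  tree(v,6) =?= tree(s(n),6).
Bind y2 := f(unit,6); no other remaining equation mentions y2.
Decompose tree/2: v =?= s(n),  6 =?= 6.
Bind v := s(n); no other remaining equation mentions v.
Delete trivial equation 6 =?= 6.
Decompose h/1: f(s(x2),f(6,x2)) =?= f(u,f(6,h(n))).
Decompose f/2: s(x2) =?= u,  f(6,x2) =?= f(6,h(n)).
Bind u := s(x2); no other remaining equation mentions u. Substituting into the earlier binding gives q := s(s(x2)).
Decompose f/2: 6 =?= 6,  x2 =?= h(n).
Delete trivial equation 6 =?= 6.
Bind x2 := h(n). Substituting into the earlier bindings gives q := s(s(h(n))), u := s(h(n)).
MGU = { x -> tree(h(tree(6,n)),unit), q -> s(s(h(n))), x1 -> tree(6,n), z -> tree(6,n), y2 -> f(unit,6), v -> s(n), u -> s(h(n)), x2 -> h(n) }, so u -> s(h(n)).

s(h(n))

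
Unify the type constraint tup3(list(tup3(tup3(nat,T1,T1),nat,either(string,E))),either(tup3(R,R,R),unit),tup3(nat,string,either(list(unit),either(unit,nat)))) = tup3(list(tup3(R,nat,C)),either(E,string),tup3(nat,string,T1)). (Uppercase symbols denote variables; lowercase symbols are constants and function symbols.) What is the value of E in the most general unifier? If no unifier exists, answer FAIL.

FAIL

Decompose tup3/3: list(tup3(tup3(nat,T1,T1),nat,either(string,E))) = list(tup3(R,nat,C)),  either(tup3(R,R,R),unit) = either(E,string),  tup3(nat,string,either(list(unit),either(unit,nat))) = tup3(nat,string,T1).
Decompose list/1: tup3(tup3(nat,T1,T1),nat,either(string,E)) = tup3(R,nat,C).
Decompose tup3/3: tup3(nat,T1,T1) = R,  nat = nat,  either(string,E) = C.
Bind R := tup3(nat,T1,T1); substituting into the one remaining equation that mentions R gives: either(tup3(tup3(nat,T1,T1),tup3(nat,T1,T1),tup3(nat,T1,T1)),unit) = either(E,string).
Delete trivial equation nat = nat.
Bind C := either(string,E); no other remaining equation mentions C.
Decompose either/2: tup3(tup3(nat,T1,T1),tup3(nat,T1,T1),tup3(nat,T1,T1)) = E,  unit = string.
Bind E := tup3(tup3(nat,T1,T1),tup3(nat,T1,T1),tup3(nat,T1,T1)); no other remaining equation mentions E. Substituting into the earlier binding gives C := either(string,tup3(tup3(nat,T1,T1),tup3(nat,T1,T1),tup3(nat,T1,T1))).
Clash: constants unit and string differ; no unifier exists.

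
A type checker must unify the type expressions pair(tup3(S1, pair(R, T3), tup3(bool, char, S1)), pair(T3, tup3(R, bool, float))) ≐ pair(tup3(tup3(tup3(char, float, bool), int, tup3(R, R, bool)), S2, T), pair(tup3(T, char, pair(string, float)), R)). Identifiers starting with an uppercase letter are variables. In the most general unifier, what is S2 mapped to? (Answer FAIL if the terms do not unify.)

Decompose pair/2: tup3(S1, pair(R, T3), tup3(bool, char, S1)) ≐ tup3(tup3(tup3(char, float, bool), int, tup3(R, R, bool)), S2, T),  pair(T3, tup3(R, bool, float)) ≐ pair(tup3(T, char, pair(string, float)), R).
Decompose tup3/3: S1 ≐ tup3(tup3(char, float, bool), int, tup3(R, R, bool)),  pair(R, T3) ≐ S2,  tup3(bool, char, S1) ≐ T.
Bind S1 := tup3(tup3(char, float, bool), int, tup3(R, R, bool)); substituting into the one remaining equation that mentions S1 gives: tup3(bool, char, tup3(tup3(char, float, bool), int, tup3(R, R, bool))) ≐ T.
Bind S2 := pair(R, T3); no other remaining equation mentions S2.
Bind T := tup3(bool, char, tup3(tup3(char, float, bool), int, tup3(R, R, bool))); substituting into the remaining equation gives: pair(T3, tup3(R, bool, float)) ≐ pair(tup3(tup3(bool, char, tup3(tup3(char, float, bool), int, tup3(R, R, bool))), char, pair(string, float)), R).
Decompose pair/2: T3 ≐ tup3(tup3(bool, char, tup3(tup3(char, float, bool), int, tup3(R, R, bool))), char, pair(string, float)),  tup3(R, bool, float) ≐ R.
Bind T3 := tup3(tup3(bool, char, tup3(tup3(char, float, bool), int, tup3(R, R, bool))), char, pair(string, float)); no other remaining equation mentions T3. Substituting into the earlier binding gives S2 := pair(R, tup3(tup3(bool, char, tup3(tup3(char, float, bool), int, tup3(R, R, bool))), char, pair(string, float))).
Occurs check fails: R occurs in tup3(R, bool, float); the equation R ≐ tup3(R, bool, float) has no finite solution.

FAIL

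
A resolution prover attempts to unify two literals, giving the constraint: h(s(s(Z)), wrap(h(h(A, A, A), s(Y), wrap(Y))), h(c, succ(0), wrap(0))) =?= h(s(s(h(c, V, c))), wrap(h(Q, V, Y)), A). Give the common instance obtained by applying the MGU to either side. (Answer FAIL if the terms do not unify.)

FAIL

Decompose h/3: s(s(Z)) =?= s(s(h(c, V, c))),  wrap(h(h(A, A, A), s(Y), wrap(Y))) =?= wrap(h(Q, V, Y)),  h(c, succ(0), wrap(0)) =?= A.
Decompose s/1: s(Z) =?= s(h(c, V, c)).
Decompose s/1: Z =?= h(c, V, c).
Bind Z := h(c, V, c); no other remaining equation mentions Z.
Decompose wrap/1: h(h(A, A, A), s(Y), wrap(Y)) =?= h(Q, V, Y).
Decompose h/3: h(A, A, A) =?= Q,  s(Y) =?= V,  wrap(Y) =?= Y.
Bind Q := h(A, A, A); no other remaining equation mentions Q.
Bind V := s(Y); no other remaining equation mentions V. Substituting into the earlier binding gives Z := h(c, s(Y), c).
Occurs check fails: Y occurs in wrap(Y); the equation Y =?= wrap(Y) has no finite solution.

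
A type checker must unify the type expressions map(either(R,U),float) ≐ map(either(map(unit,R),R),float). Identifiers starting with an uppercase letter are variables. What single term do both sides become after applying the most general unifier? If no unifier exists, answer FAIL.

Decompose map/2: either(R,U) ≐ either(map(unit,R),R),  float ≐ float.
Decompose either/2: R ≐ map(unit,R),  U ≐ R.
Occurs check fails: R occurs in map(unit,R); the equation R ≐ map(unit,R) has no finite solution.

FAIL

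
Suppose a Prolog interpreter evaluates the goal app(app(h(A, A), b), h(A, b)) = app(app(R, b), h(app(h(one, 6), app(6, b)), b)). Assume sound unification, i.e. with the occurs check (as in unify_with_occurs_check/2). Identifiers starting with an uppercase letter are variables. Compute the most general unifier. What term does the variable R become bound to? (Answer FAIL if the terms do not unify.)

Decompose app/2: app(h(A, A), b) = app(R, b),  h(A, b) = h(app(h(one, 6), app(6, b)), b).
Decompose app/2: h(A, A) = R,  b = b.
Bind R := h(A, A); no other remaining equation mentions R.
Delete trivial equation b = b.
Decompose h/2: A = app(h(one, 6), app(6, b)),  b = b.
Bind A := app(h(one, 6), app(6, b)); no other remaining equation mentions A. Substituting into the earlier binding gives R := h(app(h(one, 6), app(6, b)), app(h(one, 6), app(6, b))).
Delete trivial equation b = b.
MGU = { R -> h(app(h(one, 6), app(6, b)), app(h(one, 6), app(6, b))), A -> app(h(one, 6), app(6, b)) }, so R -> h(app(h(one, 6), app(6, b)), app(h(one, 6), app(6, b))).

h(app(h(one, 6), app(6, b)), app(h(one, 6), app(6, b)))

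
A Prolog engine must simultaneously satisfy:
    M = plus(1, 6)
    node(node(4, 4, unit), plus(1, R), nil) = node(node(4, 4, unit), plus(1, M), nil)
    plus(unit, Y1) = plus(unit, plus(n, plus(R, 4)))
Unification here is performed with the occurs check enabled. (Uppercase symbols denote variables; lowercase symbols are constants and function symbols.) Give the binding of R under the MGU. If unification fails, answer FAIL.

plus(1, 6)

Bind M := plus(1, 6); substituting into the one remaining equation that mentions M gives: node(node(4, 4, unit), plus(1, R), nil) = node(node(4, 4, unit), plus(1, plus(1, 6)), nil).
Decompose node/3: node(4, 4, unit) = node(4, 4, unit),  plus(1, R) = plus(1, plus(1, 6)),  nil = nil.
Delete trivial equation node(4, 4, unit) = node(4, 4, unit).
Decompose plus/2: 1 = 1,  R = plus(1, 6).
Delete trivial equation 1 = 1.
Bind R := plus(1, 6); substituting into the one remaining equation that mentions R gives: plus(unit, Y1) = plus(unit, plus(n, plus(plus(1, 6), 4))).
Delete trivial equation nil = nil.
Decompose plus/2: unit = unit,  Y1 = plus(n, plus(plus(1, 6), 4)).
Delete trivial equation unit = unit.
Bind Y1 := plus(n, plus(plus(1, 6), 4)).
MGU = { M = plus(1, 6), R = plus(1, 6), Y1 = plus(n, plus(plus(1, 6), 4)) }, so R = plus(1, 6).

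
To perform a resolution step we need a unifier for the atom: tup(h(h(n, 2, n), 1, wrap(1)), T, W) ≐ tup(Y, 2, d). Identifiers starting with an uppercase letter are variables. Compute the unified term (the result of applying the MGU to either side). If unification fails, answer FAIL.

Decompose tup/3: h(h(n, 2, n), 1, wrap(1)) ≐ Y,  T ≐ 2,  W ≐ d.
Bind Y := h(h(n, 2, n), 1, wrap(1)); no other remaining equation mentions Y.
Bind T := 2; no other remaining equation mentions T.
Bind W := d.
Applying the MGU to either side gives tup(h(h(n, 2, n), 1, wrap(1)), 2, d).

tup(h(h(n, 2, n), 1, wrap(1)), 2, d)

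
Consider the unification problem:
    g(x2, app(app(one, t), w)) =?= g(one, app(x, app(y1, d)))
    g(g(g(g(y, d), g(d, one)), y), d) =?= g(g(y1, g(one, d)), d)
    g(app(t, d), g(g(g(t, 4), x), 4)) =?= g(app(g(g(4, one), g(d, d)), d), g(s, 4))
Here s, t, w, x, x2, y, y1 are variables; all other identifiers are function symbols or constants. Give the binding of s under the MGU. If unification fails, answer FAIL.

g(g(g(g(4, one), g(d, d)), 4), app(one, g(g(4, one), g(d, d))))

Decompose g/2: x2 =?= one,  app(app(one, t), w) =?= app(x, app(y1, d)).
Bind x2 := one; no other remaining equation mentions x2.
Decompose app/2: app(one, t) =?= x,  w =?= app(y1, d).
Bind x := app(one, t); substituting into the one remaining equation that mentions x gives: g(app(t, d), g(g(g(t, 4), app(one, t)), 4)) =?= g(app(g(g(4, one), g(d, d)), d), g(s, 4)).
Bind w := app(y1, d); no other remaining equation mentions w.
Decompose g/2: g(g(g(y, d), g(d, one)), y) =?= g(y1, g(one, d)),  d =?= d.
Decompose g/2: g(g(y, d), g(d, one)) =?= y1,  y =?= g(one, d).
Bind y1 := g(g(y, d), g(d, one)); no other remaining equation mentions y1. Substituting into the earlier binding gives w := app(g(g(y, d), g(d, one)), d).
Bind y := g(one, d); no other remaining equation mentions y. Substituting into the earlier bindings gives w := app(g(g(g(one, d), d), g(d, one)), d), y1 := g(g(g(one, d), d), g(d, one)).
Delete trivial equation d =?= d.
Decompose g/2: app(t, d) =?= app(g(g(4, one), g(d, d)), d),  g(g(g(t, 4), app(one, t)), 4) =?= g(s, 4).
Decompose app/2: t =?= g(g(4, one), g(d, d)),  d =?= d.
Bind t := g(g(4, one), g(d, d)); substituting into the one remaining equation that mentions t gives: g(g(g(g(g(4, one), g(d, d)), 4), app(one, g(g(4, one), g(d, d)))), 4) =?= g(s, 4). Substituting into the earlier binding gives x := app(one, g(g(4, one), g(d, d))).
Delete trivial equation d =?= d.
Decompose g/2: g(g(g(g(4, one), g(d, d)), 4), app(one, g(g(4, one), g(d, d)))) =?= s,  4 =?= 4.
Bind s := g(g(g(g(4, one), g(d, d)), 4), app(one, g(g(4, one), g(d, d)))); no other remaining equation mentions s.
Delete trivial equation 4 =?= 4.
MGU = { x2 -> one, x -> app(one, g(g(4, one), g(d, d))), w -> app(g(g(g(one, d), d), g(d, one)), d), y1 -> g(g(g(one, d), d), g(d, one)), y -> g(one, d), t -> g(g(4, one), g(d, d)), s -> g(g(g(g(4, one), g(d, d)), 4), app(one, g(g(4, one), g(d, d)))) }, so s -> g(g(g(g(4, one), g(d, d)), 4), app(one, g(g(4, one), g(d, d)))).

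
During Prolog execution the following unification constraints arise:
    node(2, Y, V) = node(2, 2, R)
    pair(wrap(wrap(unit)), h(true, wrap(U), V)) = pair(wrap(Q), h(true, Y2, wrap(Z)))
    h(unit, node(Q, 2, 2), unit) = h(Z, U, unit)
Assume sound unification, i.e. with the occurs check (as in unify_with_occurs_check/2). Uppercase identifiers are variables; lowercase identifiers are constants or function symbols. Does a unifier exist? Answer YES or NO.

YES

Decompose node/3: 2 = 2,  Y = 2,  V = R.
Delete trivial equation 2 = 2.
Bind Y := 2; no other remaining equation mentions Y.
Bind V := R; substituting into the one remaining equation that mentions V gives: pair(wrap(wrap(unit)), h(true, wrap(U), R)) = pair(wrap(Q), h(true, Y2, wrap(Z))).
Decompose pair/2: wrap(wrap(unit)) = wrap(Q),  h(true, wrap(U), R) = h(true, Y2, wrap(Z)).
Decompose wrap/1: wrap(unit) = Q.
Bind Q := wrap(unit); substituting into the one remaining equation that mentions Q gives: h(unit, node(wrap(unit), 2, 2), unit) = h(Z, U, unit).
Decompose h/3: true = true,  wrap(U) = Y2,  R = wrap(Z).
Delete trivial equation true = true.
Bind Y2 := wrap(U); no other remaining equation mentions Y2.
Bind R := wrap(Z); no other remaining equation mentions R. Substituting into the earlier binding gives V := wrap(Z).
Decompose h/3: unit = Z,  node(wrap(unit), 2, 2) = U,  unit = unit.
Bind Z := unit; no other remaining equation mentions Z. Substituting into the earlier bindings gives V := wrap(unit), R := wrap(unit).
Bind U := node(wrap(unit), 2, 2); no other remaining equation mentions U. Substituting into the earlier binding gives Y2 := wrap(node(wrap(unit), 2, 2)).
Delete trivial equation unit = unit.
No equations remain and no clash or occurs-check failure arose, so a unifier exists.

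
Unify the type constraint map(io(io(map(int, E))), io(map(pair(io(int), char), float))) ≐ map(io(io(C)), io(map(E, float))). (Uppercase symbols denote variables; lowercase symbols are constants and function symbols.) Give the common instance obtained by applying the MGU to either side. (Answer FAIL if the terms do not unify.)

map(io(io(map(int, pair(io(int), char)))), io(map(pair(io(int), char), float)))

Decompose map/2: io(io(map(int, E))) ≐ io(io(C)),  io(map(pair(io(int), char), float)) ≐ io(map(E, float)).
Decompose io/1: io(map(int, E)) ≐ io(C).
Decompose io/1: map(int, E) ≐ C.
Bind C := map(int, E); no other remaining equation mentions C.
Decompose io/1: map(pair(io(int), char), float) ≐ map(E, float).
Decompose map/2: pair(io(int), char) ≐ E,  float ≐ float.
Bind E := pair(io(int), char); no other remaining equation mentions E. Substituting into the earlier binding gives C := map(int, pair(io(int), char)).
Delete trivial equation float ≐ float.
Applying the MGU to either side gives map(io(io(map(int, pair(io(int), char)))), io(map(pair(io(int), char), float))).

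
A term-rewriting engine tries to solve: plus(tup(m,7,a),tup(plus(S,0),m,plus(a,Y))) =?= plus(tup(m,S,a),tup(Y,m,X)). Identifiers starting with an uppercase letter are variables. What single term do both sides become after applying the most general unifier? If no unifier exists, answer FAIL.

Decompose plus/2: tup(m,7,a) =?= tup(m,S,a),  tup(plus(S,0),m,plus(a,Y)) =?= tup(Y,m,X).
Decompose tup/3: m =?= m,  7 =?= S,  a =?= a.
Delete trivial equation m =?= m.
Bind S := 7; substituting into the one remaining equation that mentions S gives: tup(plus(7,0),m,plus(a,Y)) =?= tup(Y,m,X).
Delete trivial equation a =?= a.
Decompose tup/3: plus(7,0) =?= Y,  m =?= m,  plus(a,Y) =?= X.
Bind Y := plus(7,0); substituting into the one remaining equation that mentions Y gives: plus(a,plus(7,0)) =?= X.
Delete trivial equation m =?= m.
Bind X := plus(a,plus(7,0)).
Applying the MGU to either side gives plus(tup(m,7,a),tup(plus(7,0),m,plus(a,plus(7,0)))).

plus(tup(m,7,a),tup(plus(7,0),m,plus(a,plus(7,0))))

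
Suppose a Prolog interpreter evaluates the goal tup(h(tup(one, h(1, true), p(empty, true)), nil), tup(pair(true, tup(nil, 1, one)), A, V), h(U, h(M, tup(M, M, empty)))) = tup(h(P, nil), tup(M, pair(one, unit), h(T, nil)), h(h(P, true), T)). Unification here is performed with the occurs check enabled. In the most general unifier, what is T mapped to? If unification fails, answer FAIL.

h(pair(true, tup(nil, 1, one)), tup(pair(true, tup(nil, 1, one)), pair(true, tup(nil, 1, one)), empty))

Decompose tup/3: h(tup(one, h(1, true), p(empty, true)), nil) = h(P, nil),  tup(pair(true, tup(nil, 1, one)), A, V) = tup(M, pair(one, unit), h(T, nil)),  h(U, h(M, tup(M, M, empty))) = h(h(P, true), T).
Decompose h/2: tup(one, h(1, true), p(empty, true)) = P,  nil = nil.
Bind P := tup(one, h(1, true), p(empty, true)); substituting into the one remaining equation that mentions P gives: h(U, h(M, tup(M, M, empty))) = h(h(tup(one, h(1, true), p(empty, true)), true), T).
Delete trivial equation nil = nil.
Decompose tup/3: pair(true, tup(nil, 1, one)) = M,  A = pair(one, unit),  V = h(T, nil).
Bind M := pair(true, tup(nil, 1, one)); substituting into the one remaining equation that mentions M gives: h(U, h(pair(true, tup(nil, 1, one)), tup(pair(true, tup(nil, 1, one)), pair(true, tup(nil, 1, one)), empty))) = h(h(tup(one, h(1, true), p(empty, true)), true), T).
Bind A := pair(one, unit); no other remaining equation mentions A.
Bind V := h(T, nil); no other remaining equation mentions V.
Decompose h/2: U = h(tup(one, h(1, true), p(empty, true)), true),  h(pair(true, tup(nil, 1, one)), tup(pair(true, tup(nil, 1, one)), pair(true, tup(nil, 1, one)), empty)) = T.
Bind U := h(tup(one, h(1, true), p(empty, true)), true); no other remaining equation mentions U.
Bind T := h(pair(true, tup(nil, 1, one)), tup(pair(true, tup(nil, 1, one)), pair(true, tup(nil, 1, one)), empty)). Substituting into the earlier binding gives V := h(h(pair(true, tup(nil, 1, one)), tup(pair(true, tup(nil, 1, one)), pair(true, tup(nil, 1, one)), empty)), nil).
MGU = { P -> tup(one, h(1, true), p(empty, true)), M -> pair(true, tup(nil, 1, one)), A -> pair(one, unit), V -> h(h(pair(true, tup(nil, 1, one)), tup(pair(true, tup(nil, 1, one)), pair(true, tup(nil, 1, one)), empty)), nil), U -> h(tup(one, h(1, true), p(empty, true)), true), T -> h(pair(true, tup(nil, 1, one)), tup(pair(true, tup(nil, 1, one)), pair(true, tup(nil, 1, one)), empty)) }, so T -> h(pair(true, tup(nil, 1, one)), tup(pair(true, tup(nil, 1, one)), pair(true, tup(nil, 1, one)), empty)).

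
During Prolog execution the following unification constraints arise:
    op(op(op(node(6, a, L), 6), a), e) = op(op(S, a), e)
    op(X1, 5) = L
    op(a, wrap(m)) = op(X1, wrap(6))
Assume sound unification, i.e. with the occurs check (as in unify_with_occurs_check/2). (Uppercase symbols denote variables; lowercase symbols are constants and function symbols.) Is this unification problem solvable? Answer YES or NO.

Decompose op/2: op(op(node(6, a, L), 6), a) = op(S, a),  e = e.
Decompose op/2: op(node(6, a, L), 6) = S,  a = a.
Bind S := op(node(6, a, L), 6); no other remaining equation mentions S.
Delete trivial equation a = a.
Delete trivial equation e = e.
Bind L := op(X1, 5); no other remaining equation mentions L. Substituting into the earlier binding gives S := op(node(6, a, op(X1, 5)), 6).
Decompose op/2: a = X1,  wrap(m) = wrap(6).
Bind X1 := a; no other remaining equation mentions X1. Substituting into the earlier bindings gives S := op(node(6, a, op(a, 5)), 6), L := op(a, 5).
Decompose wrap/1: m = 6.
Clash: constants m and 6 differ; no unifier exists.

NO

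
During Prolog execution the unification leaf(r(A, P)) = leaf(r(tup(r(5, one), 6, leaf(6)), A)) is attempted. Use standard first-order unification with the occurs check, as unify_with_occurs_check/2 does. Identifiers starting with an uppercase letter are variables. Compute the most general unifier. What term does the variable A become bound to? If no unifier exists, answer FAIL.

tup(r(5, one), 6, leaf(6))

Decompose leaf/1: r(A, P) = r(tup(r(5, one), 6, leaf(6)), A).
Decompose r/2: A = tup(r(5, one), 6, leaf(6)),  P = A.
Bind A := tup(r(5, one), 6, leaf(6)); substituting into the remaining equation gives: P = tup(r(5, one), 6, leaf(6)).
Bind P := tup(r(5, one), 6, leaf(6)).
MGU = { A = tup(r(5, one), 6, leaf(6)), P = tup(r(5, one), 6, leaf(6)) }, so A = tup(r(5, one), 6, leaf(6)).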